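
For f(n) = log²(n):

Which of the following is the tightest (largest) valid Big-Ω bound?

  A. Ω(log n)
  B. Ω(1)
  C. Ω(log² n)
C

f(n) = log²(n) is Ω(log² n).
All listed options are valid Big-Ω bounds (lower bounds),
but Ω(log² n) is the tightest (largest valid bound).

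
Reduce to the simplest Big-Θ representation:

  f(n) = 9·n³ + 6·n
Θ(n³)

Order the terms by growth rate: 6·n ≺ 9·n³.
The fastest-growing term 9·n³ dominates as n → ∞; dropping its constant factor gives Θ(n³).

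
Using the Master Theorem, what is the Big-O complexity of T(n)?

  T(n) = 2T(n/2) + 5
Θ(n)

Master Theorem: a = 2, b = 2, f(n) = 5.
Compute the critical exponent d = log₂(2) = 1.
Compare f(n) = Θ(1) against n^d:
  k = 0 < d = 1, so f(n) = O(n^(d-ε)) — Case 1.
  The recursion cost dominates: T(n) = Θ(n^d) = Θ(n).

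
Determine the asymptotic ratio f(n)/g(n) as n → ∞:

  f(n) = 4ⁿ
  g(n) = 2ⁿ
∞

Since 4ⁿ (O(4ⁿ)) grows faster than 2ⁿ (O(2ⁿ)),
the ratio f(n)/g(n) → ∞ as n → ∞.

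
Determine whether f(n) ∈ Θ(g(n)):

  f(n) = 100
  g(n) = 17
True

f(n) = 100 and g(n) = 17 are both O(1).
Since they have the same asymptotic growth rate, f(n) = Θ(g(n)) is true.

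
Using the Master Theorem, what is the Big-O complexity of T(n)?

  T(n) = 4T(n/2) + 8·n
Θ(n²)

Master Theorem: a = 4, b = 2, f(n) = 8·n.
Compute the critical exponent d = log₂(4) = 2.
Compare f(n) = Θ(n) against n^d:
  k = 1 < d = 2, so f(n) = O(n^(d-ε)) — Case 1.
  The recursion cost dominates: T(n) = Θ(n^d) = Θ(n²).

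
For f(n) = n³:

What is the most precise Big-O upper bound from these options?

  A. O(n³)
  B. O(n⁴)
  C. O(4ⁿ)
A

f(n) = n³ is O(n³).
All listed options are valid Big-O bounds (upper bounds),
but O(n³) is the tightest (smallest valid bound).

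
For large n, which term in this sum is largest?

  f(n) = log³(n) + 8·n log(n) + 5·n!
5·n!

Looking at each term:
  - log³(n) is O(log³ n)
  - 8·n log(n) is O(n log n)
  - 5·n! is O(n!)

The term 5·n! (O(n!)) grows fastest and dominates all others.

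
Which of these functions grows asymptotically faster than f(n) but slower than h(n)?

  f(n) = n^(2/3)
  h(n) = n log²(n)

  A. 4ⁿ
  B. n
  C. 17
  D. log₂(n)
B

We need g(n) with n^(2/3) = o(g(n)) and g(n) = o(n log²(n)), i.e. O(n^(2/3)) ≺ g ≺ O(n log² n).
Check each option:
  A. 4ⁿ — O(4ⁿ) does not grow strictly slower than h(n)
  B. n — O(n) is strictly between O(n^(2/3)) and O(n log² n) ✓
  C. 17 — O(1) does not grow strictly faster than f(n)
  D. log₂(n) — O(log n) does not grow strictly faster than f(n)

Only option B (n) lies strictly between.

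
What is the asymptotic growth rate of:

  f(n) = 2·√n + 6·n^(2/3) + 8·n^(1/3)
Θ(n^(2/3))

Order the terms by growth rate: 8·n^(1/3) ≺ 2·√n ≺ 6·n^(2/3).
The fastest-growing term 6·n^(2/3) dominates as n → ∞; dropping its constant factor gives Θ(n^(2/3)).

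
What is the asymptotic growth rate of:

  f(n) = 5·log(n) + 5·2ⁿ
Θ(2ⁿ)

Order the terms by growth rate: 5·log(n) ≺ 5·2ⁿ.
The fastest-growing term 5·2ⁿ dominates as n → ∞; dropping its constant factor gives Θ(2ⁿ).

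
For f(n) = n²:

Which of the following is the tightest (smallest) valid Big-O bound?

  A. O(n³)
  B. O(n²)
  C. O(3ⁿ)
B

f(n) = n² is O(n²).
All listed options are valid Big-O bounds (upper bounds),
but O(n²) is the tightest (smallest valid bound).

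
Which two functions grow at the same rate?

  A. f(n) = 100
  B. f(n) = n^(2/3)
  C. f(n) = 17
A and C

Examining each function:
  A. 100 is O(1)
  B. n^(2/3) is O(n^(2/3))
  C. 17 is O(1)

Functions A and C both have the same complexity class.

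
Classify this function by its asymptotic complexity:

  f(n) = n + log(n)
O(n)

The dominant term in n + log(n) is n, which is Θ(n).
Lower-order terms (log(n)) are asymptotically negligible.
Constants are absorbed, so the tightest bound is O(n).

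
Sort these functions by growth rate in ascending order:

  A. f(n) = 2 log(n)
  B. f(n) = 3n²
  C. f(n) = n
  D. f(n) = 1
D < A < C < B

Comparing growth rates:
D = 1 is O(1)
A = 2 log(n) is O(log n)
C = n is O(n)
B = 3n² is O(n²)

Therefore, the order from slowest to fastest is: D < A < C < B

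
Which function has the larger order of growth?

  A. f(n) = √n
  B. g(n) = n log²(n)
B

f(n) = √n is O(√n), while g(n) = n log²(n) is O(n log² n).
Since O(n log² n) grows faster than O(√n), g(n) dominates.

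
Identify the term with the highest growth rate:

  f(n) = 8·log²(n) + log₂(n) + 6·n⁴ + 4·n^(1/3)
6·n⁴

Looking at each term:
  - 8·log²(n) is O(log² n)
  - log₂(n) is O(log n)
  - 6·n⁴ is O(n⁴)
  - 4·n^(1/3) is O(n^(1/3))

The term 6·n⁴ (O(n⁴)) grows fastest and dominates all others.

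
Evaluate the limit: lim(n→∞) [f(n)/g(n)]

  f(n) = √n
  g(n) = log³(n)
∞

Since √n (O(√n)) grows faster than log³(n) (O(log³ n)),
the ratio f(n)/g(n) → ∞ as n → ∞.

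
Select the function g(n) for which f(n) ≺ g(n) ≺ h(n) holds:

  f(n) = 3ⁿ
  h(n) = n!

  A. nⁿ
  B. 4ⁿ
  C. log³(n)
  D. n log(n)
B

We need g(n) with 3ⁿ = o(g(n)) and g(n) = o(n!), i.e. O(3ⁿ) ≺ g ≺ O(n!).
Check each option:
  A. nⁿ — O(nⁿ) does not grow strictly slower than h(n)
  B. 4ⁿ — O(4ⁿ) is strictly between O(3ⁿ) and O(n!) ✓
  C. log³(n) — O(log³ n) does not grow strictly faster than f(n)
  D. n log(n) — O(n log n) does not grow strictly faster than f(n)

Only option B (4ⁿ) lies strictly between.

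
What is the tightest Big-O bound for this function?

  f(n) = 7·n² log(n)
O(n² log n)

The dominant term in 7·n² log(n) is 7·n² log(n), which is Θ(n² log n).
Constants are absorbed, so the tightest bound is O(n² log n).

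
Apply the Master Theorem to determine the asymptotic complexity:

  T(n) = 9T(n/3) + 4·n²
Θ(n² log n)

Master Theorem: a = 9, b = 3, f(n) = 4·n².
Compute the critical exponent d = log₃(9) = 2.
Compare f(n) = Θ(n²) against n^d:
  k = 2 = d, so f(n) = Θ(n^d) — Case 2.
  Work is balanced across levels: T(n) = Θ(n^d log n) = Θ(n² log n).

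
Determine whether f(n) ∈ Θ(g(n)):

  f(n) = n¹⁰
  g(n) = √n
False

f(n) = n¹⁰ is O(n¹⁰), and g(n) = √n is O(√n).
Since they have different growth rates, f(n) = Θ(g(n)) is false.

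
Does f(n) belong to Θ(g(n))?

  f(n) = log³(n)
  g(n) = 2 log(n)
False

f(n) = log³(n) is O(log³ n), and g(n) = 2 log(n) is O(log n).
Since they have different growth rates, f(n) = Θ(g(n)) is false.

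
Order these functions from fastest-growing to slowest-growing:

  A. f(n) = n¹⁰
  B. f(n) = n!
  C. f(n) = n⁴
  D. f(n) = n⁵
B > A > D > C

Comparing growth rates:
B = n! is O(n!)
A = n¹⁰ is O(n¹⁰)
D = n⁵ is O(n⁵)
C = n⁴ is O(n⁴)

Therefore, the order from fastest to slowest is: B > A > D > C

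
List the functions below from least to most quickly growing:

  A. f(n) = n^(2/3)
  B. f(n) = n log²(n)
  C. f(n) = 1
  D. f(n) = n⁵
C < A < B < D

Comparing growth rates:
C = 1 is O(1)
A = n^(2/3) is O(n^(2/3))
B = n log²(n) is O(n log² n)
D = n⁵ is O(n⁵)

Therefore, the order from slowest to fastest is: C < A < B < D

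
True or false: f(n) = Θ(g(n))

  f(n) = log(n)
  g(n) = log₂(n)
True

f(n) = log(n) and g(n) = log₂(n) are both O(log n).
Since they have the same asymptotic growth rate, f(n) = Θ(g(n)) is true.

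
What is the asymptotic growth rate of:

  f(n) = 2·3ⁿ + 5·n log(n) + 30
Θ(3ⁿ)

Order the terms by growth rate: 30 ≺ 5·n log(n) ≺ 2·3ⁿ.
The fastest-growing term 2·3ⁿ dominates as n → ∞; dropping its constant factor gives Θ(3ⁿ).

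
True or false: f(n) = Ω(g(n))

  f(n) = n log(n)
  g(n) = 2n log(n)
True

f(n) = n log(n) and g(n) = 2n log(n) are both O(n log n).
Big-Ω permits equal growth rates (f ≥ c·g for some c > 0), so f(n) = Ω(g(n)) is true.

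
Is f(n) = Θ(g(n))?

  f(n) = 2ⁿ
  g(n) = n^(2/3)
False

f(n) = 2ⁿ is O(2ⁿ), and g(n) = n^(2/3) is O(n^(2/3)).
Since they have different growth rates, f(n) = Θ(g(n)) is false.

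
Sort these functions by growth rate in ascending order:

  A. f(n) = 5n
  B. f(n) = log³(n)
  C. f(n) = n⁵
B < A < C

Comparing growth rates:
B = log³(n) is O(log³ n)
A = 5n is O(n)
C = n⁵ is O(n⁵)

Therefore, the order from slowest to fastest is: B < A < C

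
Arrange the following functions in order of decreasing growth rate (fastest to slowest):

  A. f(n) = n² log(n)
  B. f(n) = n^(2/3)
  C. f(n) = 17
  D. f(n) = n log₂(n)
A > D > B > C

Comparing growth rates:
A = n² log(n) is O(n² log n)
D = n log₂(n) is O(n log n)
B = n^(2/3) is O(n^(2/3))
C = 17 is O(1)

Therefore, the order from fastest to slowest is: A > D > B > C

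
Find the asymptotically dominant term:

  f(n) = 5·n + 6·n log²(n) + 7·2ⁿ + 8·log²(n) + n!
n!

Looking at each term:
  - 5·n is O(n)
  - 6·n log²(n) is O(n log² n)
  - 7·2ⁿ is O(2ⁿ)
  - 8·log²(n) is O(log² n)
  - n! is O(n!)

The term n! (O(n!)) grows fastest and dominates all others.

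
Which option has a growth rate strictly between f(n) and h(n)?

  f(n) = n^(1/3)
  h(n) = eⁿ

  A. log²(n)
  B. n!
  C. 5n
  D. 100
C

We need g(n) with n^(1/3) = o(g(n)) and g(n) = o(eⁿ), i.e. O(n^(1/3)) ≺ g ≺ O(eⁿ).
Check each option:
  A. log²(n) — O(log² n) does not grow strictly faster than f(n)
  B. n! — O(n!) does not grow strictly slower than h(n)
  C. 5n — O(n) is strictly between O(n^(1/3)) and O(eⁿ) ✓
  D. 100 — O(1) does not grow strictly faster than f(n)

Only option C (5n) lies strictly between.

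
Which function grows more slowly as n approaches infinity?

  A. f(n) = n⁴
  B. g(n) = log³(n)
B

f(n) = n⁴ is O(n⁴), while g(n) = log³(n) is O(log³ n).
Since O(log³ n) grows slower than O(n⁴), g(n) is dominated.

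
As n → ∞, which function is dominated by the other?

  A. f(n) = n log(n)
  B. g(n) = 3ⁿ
A

f(n) = n log(n) is O(n log n), while g(n) = 3ⁿ is O(3ⁿ).
Since O(n log n) grows slower than O(3ⁿ), f(n) is dominated.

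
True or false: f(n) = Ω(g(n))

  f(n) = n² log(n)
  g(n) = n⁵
False

f(n) = n² log(n) is O(n² log n), and g(n) = n⁵ is O(n⁵).
Since O(n² log n) grows slower than O(n⁵), f(n) = Ω(g(n)) is false.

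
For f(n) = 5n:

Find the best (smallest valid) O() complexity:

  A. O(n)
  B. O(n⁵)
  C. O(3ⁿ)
A

f(n) = 5n is O(n).
All listed options are valid Big-O bounds (upper bounds),
but O(n) is the tightest (smallest valid bound).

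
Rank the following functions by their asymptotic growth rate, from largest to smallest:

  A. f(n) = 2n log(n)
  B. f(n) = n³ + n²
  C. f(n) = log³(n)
B > A > C

Comparing growth rates:
B = n³ + n² is O(n³)
A = 2n log(n) is O(n log n)
C = log³(n) is O(log³ n)

Therefore, the order from fastest to slowest is: B > A > C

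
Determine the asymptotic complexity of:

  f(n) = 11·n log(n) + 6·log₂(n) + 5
O(n log n)

The dominant term in 11·n log(n) + 6·log₂(n) + 5 is 11·n log(n), which is Θ(n log n).
Lower-order terms (6·log₂(n), 5) are asymptotically negligible.
Constants are absorbed, so the tightest bound is O(n log n).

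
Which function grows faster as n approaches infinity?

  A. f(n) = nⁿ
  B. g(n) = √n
A

f(n) = nⁿ is O(nⁿ), while g(n) = √n is O(√n).
Since O(nⁿ) grows faster than O(√n), f(n) dominates.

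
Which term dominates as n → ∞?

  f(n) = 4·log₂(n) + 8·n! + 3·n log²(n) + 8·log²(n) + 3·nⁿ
3·nⁿ

Looking at each term:
  - 4·log₂(n) is O(log n)
  - 8·n! is O(n!)
  - 3·n log²(n) is O(n log² n)
  - 8·log²(n) is O(log² n)
  - 3·nⁿ is O(nⁿ)

The term 3·nⁿ (O(nⁿ)) grows fastest and dominates all others.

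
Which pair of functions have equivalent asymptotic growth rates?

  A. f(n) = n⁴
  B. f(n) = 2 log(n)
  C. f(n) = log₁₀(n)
B and C

Examining each function:
  A. n⁴ is O(n⁴)
  B. 2 log(n) is O(log n)
  C. log₁₀(n) is O(log n)

Functions B and C both have the same complexity class.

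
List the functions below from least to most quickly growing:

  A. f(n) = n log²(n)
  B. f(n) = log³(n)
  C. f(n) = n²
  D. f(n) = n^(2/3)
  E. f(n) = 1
E < B < D < A < C

Comparing growth rates:
E = 1 is O(1)
B = log³(n) is O(log³ n)
D = n^(2/3) is O(n^(2/3))
A = n log²(n) is O(n log² n)
C = n² is O(n²)

Therefore, the order from slowest to fastest is: E < B < D < A < C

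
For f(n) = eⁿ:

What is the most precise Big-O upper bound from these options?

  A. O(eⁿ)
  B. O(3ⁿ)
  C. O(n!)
A

f(n) = eⁿ is O(eⁿ).
All listed options are valid Big-O bounds (upper bounds),
but O(eⁿ) is the tightest (smallest valid bound).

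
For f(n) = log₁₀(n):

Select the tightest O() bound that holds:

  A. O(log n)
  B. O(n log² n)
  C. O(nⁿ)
A

f(n) = log₁₀(n) is O(log n).
All listed options are valid Big-O bounds (upper bounds),
but O(log n) is the tightest (smallest valid bound).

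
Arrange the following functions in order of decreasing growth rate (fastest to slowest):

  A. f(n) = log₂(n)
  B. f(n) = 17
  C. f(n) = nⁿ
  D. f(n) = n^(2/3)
C > D > A > B

Comparing growth rates:
C = nⁿ is O(nⁿ)
D = n^(2/3) is O(n^(2/3))
A = log₂(n) is O(log n)
B = 17 is O(1)

Therefore, the order from fastest to slowest is: C > D > A > B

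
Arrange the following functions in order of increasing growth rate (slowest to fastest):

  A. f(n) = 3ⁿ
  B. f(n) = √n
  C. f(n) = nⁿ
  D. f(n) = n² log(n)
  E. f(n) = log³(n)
E < B < D < A < C

Comparing growth rates:
E = log³(n) is O(log³ n)
B = √n is O(√n)
D = n² log(n) is O(n² log n)
A = 3ⁿ is O(3ⁿ)
C = nⁿ is O(nⁿ)

Therefore, the order from slowest to fastest is: E < B < D < A < C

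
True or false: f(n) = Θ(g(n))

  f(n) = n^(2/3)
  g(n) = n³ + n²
False

f(n) = n^(2/3) is O(n^(2/3)), and g(n) = n³ + n² is O(n³).
Since they have different growth rates, f(n) = Θ(g(n)) is false.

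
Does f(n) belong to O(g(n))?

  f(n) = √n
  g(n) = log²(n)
False

f(n) = √n is O(√n), and g(n) = log²(n) is O(log² n).
Since O(√n) grows faster than O(log² n), f(n) = O(g(n)) is false.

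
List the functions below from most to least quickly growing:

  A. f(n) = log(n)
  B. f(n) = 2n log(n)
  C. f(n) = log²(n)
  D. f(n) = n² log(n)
D > B > C > A

Comparing growth rates:
D = n² log(n) is O(n² log n)
B = 2n log(n) is O(n log n)
C = log²(n) is O(log² n)
A = log(n) is O(log n)

Therefore, the order from fastest to slowest is: D > B > C > A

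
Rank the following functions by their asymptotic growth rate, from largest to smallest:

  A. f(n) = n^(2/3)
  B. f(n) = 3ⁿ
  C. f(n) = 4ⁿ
C > B > A

Comparing growth rates:
C = 4ⁿ is O(4ⁿ)
B = 3ⁿ is O(3ⁿ)
A = n^(2/3) is O(n^(2/3))

Therefore, the order from fastest to slowest is: C > B > A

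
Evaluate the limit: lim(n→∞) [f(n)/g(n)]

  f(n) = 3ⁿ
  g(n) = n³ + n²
∞

Since 3ⁿ (O(3ⁿ)) grows faster than n³ + n² (O(n³)),
the ratio f(n)/g(n) → ∞ as n → ∞.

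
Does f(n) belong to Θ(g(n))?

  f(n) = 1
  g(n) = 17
True

f(n) = 1 and g(n) = 17 are both O(1).
Since they have the same asymptotic growth rate, f(n) = Θ(g(n)) is true.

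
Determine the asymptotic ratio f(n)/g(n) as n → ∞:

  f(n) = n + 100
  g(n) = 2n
1/2

Since n + 100 and 2n have the same growth rate (O(n)),
the ratio converges to a constant: 1/2.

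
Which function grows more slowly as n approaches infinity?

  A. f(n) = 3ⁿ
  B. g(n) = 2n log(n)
B

f(n) = 3ⁿ is O(3ⁿ), while g(n) = 2n log(n) is O(n log n).
Since O(n log n) grows slower than O(3ⁿ), g(n) is dominated.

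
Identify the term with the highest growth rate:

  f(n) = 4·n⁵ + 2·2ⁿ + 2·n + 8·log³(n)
2·2ⁿ

Looking at each term:
  - 4·n⁵ is O(n⁵)
  - 2·2ⁿ is O(2ⁿ)
  - 2·n is O(n)
  - 8·log³(n) is O(log³ n)

The term 2·2ⁿ (O(2ⁿ)) grows fastest and dominates all others.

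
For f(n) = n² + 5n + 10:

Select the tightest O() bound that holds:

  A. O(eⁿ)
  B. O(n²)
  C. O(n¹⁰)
B

f(n) = n² + 5n + 10 is O(n²).
All listed options are valid Big-O bounds (upper bounds),
but O(n²) is the tightest (smallest valid bound).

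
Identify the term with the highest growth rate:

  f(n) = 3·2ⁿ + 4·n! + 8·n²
4·n!

Looking at each term:
  - 3·2ⁿ is O(2ⁿ)
  - 4·n! is O(n!)
  - 8·n² is O(n²)

The term 4·n! (O(n!)) grows fastest and dominates all others.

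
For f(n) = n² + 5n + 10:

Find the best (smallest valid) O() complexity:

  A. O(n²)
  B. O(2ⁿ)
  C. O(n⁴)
A

f(n) = n² + 5n + 10 is O(n²).
All listed options are valid Big-O bounds (upper bounds),
but O(n²) is the tightest (smallest valid bound).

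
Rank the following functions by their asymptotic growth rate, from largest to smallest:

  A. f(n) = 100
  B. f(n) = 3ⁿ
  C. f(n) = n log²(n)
B > C > A

Comparing growth rates:
B = 3ⁿ is O(3ⁿ)
C = n log²(n) is O(n log² n)
A = 100 is O(1)

Therefore, the order from fastest to slowest is: B > C > A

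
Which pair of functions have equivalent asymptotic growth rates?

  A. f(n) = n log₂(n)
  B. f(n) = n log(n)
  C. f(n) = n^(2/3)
A and B

Examining each function:
  A. n log₂(n) is O(n log n)
  B. n log(n) is O(n log n)
  C. n^(2/3) is O(n^(2/3))

Functions A and B both have the same complexity class.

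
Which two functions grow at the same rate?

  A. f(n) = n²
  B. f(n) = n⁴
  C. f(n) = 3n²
A and C

Examining each function:
  A. n² is O(n²)
  B. n⁴ is O(n⁴)
  C. 3n² is O(n²)

Functions A and C both have the same complexity class.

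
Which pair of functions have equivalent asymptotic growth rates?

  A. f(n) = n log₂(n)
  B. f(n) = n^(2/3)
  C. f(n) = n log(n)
A and C

Examining each function:
  A. n log₂(n) is O(n log n)
  B. n^(2/3) is O(n^(2/3))
  C. n log(n) is O(n log n)

Functions A and C both have the same complexity class.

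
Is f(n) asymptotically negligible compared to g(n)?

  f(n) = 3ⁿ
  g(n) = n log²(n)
False

f(n) = 3ⁿ is O(3ⁿ), and g(n) = n log²(n) is O(n log² n).
Since O(3ⁿ) grows faster than or equal to O(n log² n), f(n) = o(g(n)) is false.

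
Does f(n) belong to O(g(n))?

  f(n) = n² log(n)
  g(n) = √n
False

f(n) = n² log(n) is O(n² log n), and g(n) = √n is O(√n).
Since O(n² log n) grows faster than O(√n), f(n) = O(g(n)) is false.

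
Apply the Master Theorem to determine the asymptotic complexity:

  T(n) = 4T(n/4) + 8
Θ(n)

Master Theorem: a = 4, b = 4, f(n) = 8.
Compute the critical exponent d = log₄(4) = 1.
Compare f(n) = Θ(1) against n^d:
  k = 0 < d = 1, so f(n) = O(n^(d-ε)) — Case 1.
  The recursion cost dominates: T(n) = Θ(n^d) = Θ(n).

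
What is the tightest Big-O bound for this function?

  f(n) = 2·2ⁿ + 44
O(2ⁿ)

The dominant term in 2·2ⁿ + 44 is 2·2ⁿ, which is Θ(2ⁿ).
Lower-order terms (44) are asymptotically negligible.
Constants are absorbed, so the tightest bound is O(2ⁿ).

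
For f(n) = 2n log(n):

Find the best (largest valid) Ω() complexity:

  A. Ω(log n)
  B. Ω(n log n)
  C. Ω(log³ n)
B

f(n) = 2n log(n) is Ω(n log n).
All listed options are valid Big-Ω bounds (lower bounds),
but Ω(n log n) is the tightest (largest valid bound).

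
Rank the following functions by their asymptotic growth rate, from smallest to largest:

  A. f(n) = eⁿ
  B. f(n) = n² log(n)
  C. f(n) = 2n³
B < C < A

Comparing growth rates:
B = n² log(n) is O(n² log n)
C = 2n³ is O(n³)
A = eⁿ is O(eⁿ)

Therefore, the order from slowest to fastest is: B < C < A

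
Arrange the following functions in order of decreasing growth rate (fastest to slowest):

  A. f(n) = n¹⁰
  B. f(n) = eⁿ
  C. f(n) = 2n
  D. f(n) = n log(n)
B > A > D > C

Comparing growth rates:
B = eⁿ is O(eⁿ)
A = n¹⁰ is O(n¹⁰)
D = n log(n) is O(n log n)
C = 2n is O(n)

Therefore, the order from fastest to slowest is: B > A > D > C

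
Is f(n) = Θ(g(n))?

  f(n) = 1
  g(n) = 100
True

f(n) = 1 and g(n) = 100 are both O(1).
Since they have the same asymptotic growth rate, f(n) = Θ(g(n)) is true.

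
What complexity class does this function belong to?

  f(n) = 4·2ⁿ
O(2ⁿ)

The dominant term in 4·2ⁿ is 4·2ⁿ, which is Θ(2ⁿ).
Constants are absorbed, so the tightest bound is O(2ⁿ).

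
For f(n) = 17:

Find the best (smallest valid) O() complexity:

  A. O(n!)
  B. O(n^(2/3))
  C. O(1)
C

f(n) = 17 is O(1).
All listed options are valid Big-O bounds (upper bounds),
but O(1) is the tightest (smallest valid bound).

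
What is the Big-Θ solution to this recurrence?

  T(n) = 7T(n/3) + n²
Θ(n²)

Master Theorem: a = 7, b = 3, f(n) = n².
Compute the critical exponent d = log₃(7) = 1.771.
Compare f(n) = Θ(n²) against n^d:
  k = 2 > d = 1.771, so f(n) = Ω(n^(d+ε)) — Case 3.
  Regularity: a·(n/b)^2/n^2 = a/b^2 = 7/9 < 1 ✓.
  The top-level work dominates: T(n) = Θ(f(n)) = Θ(n²).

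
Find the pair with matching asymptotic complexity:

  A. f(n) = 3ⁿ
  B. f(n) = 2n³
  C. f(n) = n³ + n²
B and C

Examining each function:
  A. 3ⁿ is O(3ⁿ)
  B. 2n³ is O(n³)
  C. n³ + n² is O(n³)

Functions B and C both have the same complexity class.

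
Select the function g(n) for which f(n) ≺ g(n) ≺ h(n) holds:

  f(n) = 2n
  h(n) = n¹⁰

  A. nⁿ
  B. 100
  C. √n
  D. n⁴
D

We need g(n) with 2n = o(g(n)) and g(n) = o(n¹⁰), i.e. O(n) ≺ g ≺ O(n¹⁰).
Check each option:
  A. nⁿ — O(nⁿ) does not grow strictly slower than h(n)
  B. 100 — O(1) does not grow strictly faster than f(n)
  C. √n — O(√n) does not grow strictly faster than f(n)
  D. n⁴ — O(n⁴) is strictly between O(n) and O(n¹⁰) ✓

Only option D (n⁴) lies strictly between.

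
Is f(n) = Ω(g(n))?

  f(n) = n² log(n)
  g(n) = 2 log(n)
True

f(n) = n² log(n) is O(n² log n), and g(n) = 2 log(n) is O(log n).
Since O(n² log n) grows at least as fast as O(log n), f(n) = Ω(g(n)) is true.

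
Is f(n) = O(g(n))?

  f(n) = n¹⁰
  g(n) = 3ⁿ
True

f(n) = n¹⁰ is O(n¹⁰), and g(n) = 3ⁿ is O(3ⁿ).
Since O(n¹⁰) ⊆ O(3ⁿ) (f grows no faster than g), f(n) = O(g(n)) is true.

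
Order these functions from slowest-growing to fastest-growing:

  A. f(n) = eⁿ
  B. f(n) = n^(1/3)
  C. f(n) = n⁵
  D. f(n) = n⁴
B < D < C < A

Comparing growth rates:
B = n^(1/3) is O(n^(1/3))
D = n⁴ is O(n⁴)
C = n⁵ is O(n⁵)
A = eⁿ is O(eⁿ)

Therefore, the order from slowest to fastest is: B < D < C < A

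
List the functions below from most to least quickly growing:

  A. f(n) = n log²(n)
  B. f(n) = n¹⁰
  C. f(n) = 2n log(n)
B > A > C

Comparing growth rates:
B = n¹⁰ is O(n¹⁰)
A = n log²(n) is O(n log² n)
C = 2n log(n) is O(n log n)

Therefore, the order from fastest to slowest is: B > A > C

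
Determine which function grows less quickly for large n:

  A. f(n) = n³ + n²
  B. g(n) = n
B

f(n) = n³ + n² is O(n³), while g(n) = n is O(n).
Since O(n) grows slower than O(n³), g(n) is dominated.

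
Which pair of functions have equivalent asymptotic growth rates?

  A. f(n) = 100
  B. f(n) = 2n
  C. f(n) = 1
A and C

Examining each function:
  A. 100 is O(1)
  B. 2n is O(n)
  C. 1 is O(1)

Functions A and C both have the same complexity class.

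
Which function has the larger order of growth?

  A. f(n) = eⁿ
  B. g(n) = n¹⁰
A

f(n) = eⁿ is O(eⁿ), while g(n) = n¹⁰ is O(n¹⁰).
Since O(eⁿ) grows faster than O(n¹⁰), f(n) dominates.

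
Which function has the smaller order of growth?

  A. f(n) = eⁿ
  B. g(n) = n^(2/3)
B

f(n) = eⁿ is O(eⁿ), while g(n) = n^(2/3) is O(n^(2/3)).
Since O(n^(2/3)) grows slower than O(eⁿ), g(n) is dominated.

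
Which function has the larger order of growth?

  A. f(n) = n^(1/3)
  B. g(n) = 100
A

f(n) = n^(1/3) is O(n^(1/3)), while g(n) = 100 is O(1).
Since O(n^(1/3)) grows faster than O(1), f(n) dominates.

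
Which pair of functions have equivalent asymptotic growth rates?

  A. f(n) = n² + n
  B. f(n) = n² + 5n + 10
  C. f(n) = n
A and B

Examining each function:
  A. n² + n is O(n²)
  B. n² + 5n + 10 is O(n²)
  C. n is O(n)

Functions A and B both have the same complexity class.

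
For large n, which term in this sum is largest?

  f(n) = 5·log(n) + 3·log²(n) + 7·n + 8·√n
7·n

Looking at each term:
  - 5·log(n) is O(log n)
  - 3·log²(n) is O(log² n)
  - 7·n is O(n)
  - 8·√n is O(√n)

The term 7·n (O(n)) grows fastest and dominates all others.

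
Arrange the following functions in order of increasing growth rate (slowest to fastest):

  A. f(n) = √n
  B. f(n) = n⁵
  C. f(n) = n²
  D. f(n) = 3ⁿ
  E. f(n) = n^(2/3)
A < E < C < B < D

Comparing growth rates:
A = √n is O(√n)
E = n^(2/3) is O(n^(2/3))
C = n² is O(n²)
B = n⁵ is O(n⁵)
D = 3ⁿ is O(3ⁿ)

Therefore, the order from slowest to fastest is: A < E < C < B < D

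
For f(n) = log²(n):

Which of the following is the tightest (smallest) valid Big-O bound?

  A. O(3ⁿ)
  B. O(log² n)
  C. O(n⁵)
B

f(n) = log²(n) is O(log² n).
All listed options are valid Big-O bounds (upper bounds),
but O(log² n) is the tightest (smallest valid bound).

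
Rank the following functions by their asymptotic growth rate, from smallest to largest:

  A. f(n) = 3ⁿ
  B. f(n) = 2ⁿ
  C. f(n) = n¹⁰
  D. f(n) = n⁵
D < C < B < A

Comparing growth rates:
D = n⁵ is O(n⁵)
C = n¹⁰ is O(n¹⁰)
B = 2ⁿ is O(2ⁿ)
A = 3ⁿ is O(3ⁿ)

Therefore, the order from slowest to fastest is: D < C < B < A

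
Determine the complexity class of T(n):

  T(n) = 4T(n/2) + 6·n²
Θ(n² log n)

Master Theorem: a = 4, b = 2, f(n) = 6·n².
Compute the critical exponent d = log₂(4) = 2.
Compare f(n) = Θ(n²) against n^d:
  k = 2 = d, so f(n) = Θ(n^d) — Case 2.
  Work is balanced across levels: T(n) = Θ(n^d log n) = Θ(n² log n).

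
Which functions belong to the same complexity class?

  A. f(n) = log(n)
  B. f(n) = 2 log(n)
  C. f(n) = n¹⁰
A and B

Examining each function:
  A. log(n) is O(log n)
  B. 2 log(n) is O(log n)
  C. n¹⁰ is O(n¹⁰)

Functions A and B both have the same complexity class.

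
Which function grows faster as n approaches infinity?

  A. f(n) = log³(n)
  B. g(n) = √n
B

f(n) = log³(n) is O(log³ n), while g(n) = √n is O(√n).
Since O(√n) grows faster than O(log³ n), g(n) dominates.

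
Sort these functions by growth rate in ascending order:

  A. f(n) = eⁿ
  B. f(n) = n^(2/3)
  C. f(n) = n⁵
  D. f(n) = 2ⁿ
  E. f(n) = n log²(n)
B < E < C < D < A

Comparing growth rates:
B = n^(2/3) is O(n^(2/3))
E = n log²(n) is O(n log² n)
C = n⁵ is O(n⁵)
D = 2ⁿ is O(2ⁿ)
A = eⁿ is O(eⁿ)

Therefore, the order from slowest to fastest is: B < E < C < D < A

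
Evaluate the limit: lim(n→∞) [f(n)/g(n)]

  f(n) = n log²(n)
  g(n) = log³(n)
∞

Since n log²(n) (O(n log² n)) grows faster than log³(n) (O(log³ n)),
the ratio f(n)/g(n) → ∞ as n → ∞.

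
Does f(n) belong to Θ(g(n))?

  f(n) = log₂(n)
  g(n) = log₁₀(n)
True

f(n) = log₂(n) and g(n) = log₁₀(n) are both O(log n).
Since they have the same asymptotic growth rate, f(n) = Θ(g(n)) is true.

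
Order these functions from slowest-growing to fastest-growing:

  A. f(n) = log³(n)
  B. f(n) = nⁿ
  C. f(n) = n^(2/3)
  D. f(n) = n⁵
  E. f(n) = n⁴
A < C < E < D < B

Comparing growth rates:
A = log³(n) is O(log³ n)
C = n^(2/3) is O(n^(2/3))
E = n⁴ is O(n⁴)
D = n⁵ is O(n⁵)
B = nⁿ is O(nⁿ)

Therefore, the order from slowest to fastest is: A < C < E < D < B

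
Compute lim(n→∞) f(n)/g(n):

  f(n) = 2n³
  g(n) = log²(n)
∞

Since 2n³ (O(n³)) grows faster than log²(n) (O(log² n)),
the ratio f(n)/g(n) → ∞ as n → ∞.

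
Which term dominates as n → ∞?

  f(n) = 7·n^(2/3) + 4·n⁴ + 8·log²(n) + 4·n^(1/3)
4·n⁴

Looking at each term:
  - 7·n^(2/3) is O(n^(2/3))
  - 4·n⁴ is O(n⁴)
  - 8·log²(n) is O(log² n)
  - 4·n^(1/3) is O(n^(1/3))

The term 4·n⁴ (O(n⁴)) grows fastest and dominates all others.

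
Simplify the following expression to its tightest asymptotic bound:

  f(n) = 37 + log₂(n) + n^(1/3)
Θ(n^(1/3))

Order the terms by growth rate: 37 ≺ log₂(n) ≺ n^(1/3).
The fastest-growing term n^(1/3) dominates as n → ∞; dropping its constant factor gives Θ(n^(1/3)).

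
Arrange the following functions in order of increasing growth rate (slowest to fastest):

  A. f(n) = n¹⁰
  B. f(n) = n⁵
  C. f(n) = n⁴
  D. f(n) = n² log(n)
D < C < B < A

Comparing growth rates:
D = n² log(n) is O(n² log n)
C = n⁴ is O(n⁴)
B = n⁵ is O(n⁵)
A = n¹⁰ is O(n¹⁰)

Therefore, the order from slowest to fastest is: D < C < B < A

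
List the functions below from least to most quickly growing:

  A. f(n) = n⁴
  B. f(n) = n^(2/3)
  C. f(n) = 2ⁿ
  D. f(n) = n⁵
B < A < D < C

Comparing growth rates:
B = n^(2/3) is O(n^(2/3))
A = n⁴ is O(n⁴)
D = n⁵ is O(n⁵)
C = 2ⁿ is O(2ⁿ)

Therefore, the order from slowest to fastest is: B < A < D < C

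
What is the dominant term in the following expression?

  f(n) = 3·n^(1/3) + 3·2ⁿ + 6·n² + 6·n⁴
3·2ⁿ

Looking at each term:
  - 3·n^(1/3) is O(n^(1/3))
  - 3·2ⁿ is O(2ⁿ)
  - 6·n² is O(n²)
  - 6·n⁴ is O(n⁴)

The term 3·2ⁿ (O(2ⁿ)) grows fastest and dominates all others.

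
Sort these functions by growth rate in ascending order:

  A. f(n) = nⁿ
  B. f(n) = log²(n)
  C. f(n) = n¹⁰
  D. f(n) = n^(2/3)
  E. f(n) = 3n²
B < D < E < C < A

Comparing growth rates:
B = log²(n) is O(log² n)
D = n^(2/3) is O(n^(2/3))
E = 3n² is O(n²)
C = n¹⁰ is O(n¹⁰)
A = nⁿ is O(nⁿ)

Therefore, the order from slowest to fastest is: B < D < E < C < A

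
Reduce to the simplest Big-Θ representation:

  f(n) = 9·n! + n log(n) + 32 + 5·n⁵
Θ(n!)

Order the terms by growth rate: 32 ≺ n log(n) ≺ 5·n⁵ ≺ 9·n!.
The fastest-growing term 9·n! dominates as n → ∞; dropping its constant factor gives Θ(n!).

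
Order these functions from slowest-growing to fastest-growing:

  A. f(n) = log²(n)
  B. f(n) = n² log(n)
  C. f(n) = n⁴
A < B < C

Comparing growth rates:
A = log²(n) is O(log² n)
B = n² log(n) is O(n² log n)
C = n⁴ is O(n⁴)

Therefore, the order from slowest to fastest is: A < B < C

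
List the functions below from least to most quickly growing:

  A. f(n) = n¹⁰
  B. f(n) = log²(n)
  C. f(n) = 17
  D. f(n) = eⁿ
C < B < A < D

Comparing growth rates:
C = 17 is O(1)
B = log²(n) is O(log² n)
A = n¹⁰ is O(n¹⁰)
D = eⁿ is O(eⁿ)

Therefore, the order from slowest to fastest is: C < B < A < D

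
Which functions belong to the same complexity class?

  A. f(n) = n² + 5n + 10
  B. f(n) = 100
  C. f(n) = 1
B and C

Examining each function:
  A. n² + 5n + 10 is O(n²)
  B. 100 is O(1)
  C. 1 is O(1)

Functions B and C both have the same complexity class.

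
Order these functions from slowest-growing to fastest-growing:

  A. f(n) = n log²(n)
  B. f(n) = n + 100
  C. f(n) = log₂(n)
C < B < A

Comparing growth rates:
C = log₂(n) is O(log n)
B = n + 100 is O(n)
A = n log²(n) is O(n log² n)

Therefore, the order from slowest to fastest is: C < B < A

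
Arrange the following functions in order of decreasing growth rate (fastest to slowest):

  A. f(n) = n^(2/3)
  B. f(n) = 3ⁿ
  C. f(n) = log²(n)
B > A > C

Comparing growth rates:
B = 3ⁿ is O(3ⁿ)
A = n^(2/3) is O(n^(2/3))
C = log²(n) is O(log² n)

Therefore, the order from fastest to slowest is: B > A > C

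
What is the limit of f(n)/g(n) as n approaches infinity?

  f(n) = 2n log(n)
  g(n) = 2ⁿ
0

Since 2n log(n) (O(n log n)) grows slower than 2ⁿ (O(2ⁿ)),
the ratio f(n)/g(n) → 0 as n → ∞.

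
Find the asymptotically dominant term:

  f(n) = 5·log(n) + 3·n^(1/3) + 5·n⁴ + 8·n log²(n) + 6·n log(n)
5·n⁴

Looking at each term:
  - 5·log(n) is O(log n)
  - 3·n^(1/3) is O(n^(1/3))
  - 5·n⁴ is O(n⁴)
  - 8·n log²(n) is O(n log² n)
  - 6·n log(n) is O(n log n)

The term 5·n⁴ (O(n⁴)) grows fastest and dominates all others.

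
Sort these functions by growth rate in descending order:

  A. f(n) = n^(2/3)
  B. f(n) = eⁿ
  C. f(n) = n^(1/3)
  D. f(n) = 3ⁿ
D > B > A > C

Comparing growth rates:
D = 3ⁿ is O(3ⁿ)
B = eⁿ is O(eⁿ)
A = n^(2/3) is O(n^(2/3))
C = n^(1/3) is O(n^(1/3))

Therefore, the order from fastest to slowest is: D > B > A > C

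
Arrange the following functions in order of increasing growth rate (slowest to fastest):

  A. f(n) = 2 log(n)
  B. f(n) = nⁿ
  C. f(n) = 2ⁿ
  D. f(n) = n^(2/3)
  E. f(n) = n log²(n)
A < D < E < C < B

Comparing growth rates:
A = 2 log(n) is O(log n)
D = n^(2/3) is O(n^(2/3))
E = n log²(n) is O(n log² n)
C = 2ⁿ is O(2ⁿ)
B = nⁿ is O(nⁿ)

Therefore, the order from slowest to fastest is: A < D < E < C < B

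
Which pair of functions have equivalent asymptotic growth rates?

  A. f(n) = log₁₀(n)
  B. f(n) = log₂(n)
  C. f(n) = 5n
A and B

Examining each function:
  A. log₁₀(n) is O(log n)
  B. log₂(n) is O(log n)
  C. 5n is O(n)

Functions A and B both have the same complexity class.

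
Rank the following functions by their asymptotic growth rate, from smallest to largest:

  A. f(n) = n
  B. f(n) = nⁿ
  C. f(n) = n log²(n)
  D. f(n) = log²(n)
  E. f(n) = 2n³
D < A < C < E < B

Comparing growth rates:
D = log²(n) is O(log² n)
A = n is O(n)
C = n log²(n) is O(n log² n)
E = 2n³ is O(n³)
B = nⁿ is O(nⁿ)

Therefore, the order from slowest to fastest is: D < A < C < E < B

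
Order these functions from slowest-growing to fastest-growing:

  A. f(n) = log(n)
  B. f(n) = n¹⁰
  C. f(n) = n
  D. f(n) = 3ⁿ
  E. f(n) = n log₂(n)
A < C < E < B < D

Comparing growth rates:
A = log(n) is O(log n)
C = n is O(n)
E = n log₂(n) is O(n log n)
B = n¹⁰ is O(n¹⁰)
D = 3ⁿ is O(3ⁿ)

Therefore, the order from slowest to fastest is: A < C < E < B < D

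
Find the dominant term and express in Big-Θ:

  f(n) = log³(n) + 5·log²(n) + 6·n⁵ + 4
Θ(n⁵)

Order the terms by growth rate: 4 ≺ 5·log²(n) ≺ log³(n) ≺ 6·n⁵.
The fastest-growing term 6·n⁵ dominates as n → ∞; dropping its constant factor gives Θ(n⁵).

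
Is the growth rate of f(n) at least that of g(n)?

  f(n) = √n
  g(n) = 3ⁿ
False

f(n) = √n is O(√n), and g(n) = 3ⁿ is O(3ⁿ).
Since O(√n) grows slower than O(3ⁿ), f(n) = Ω(g(n)) is false.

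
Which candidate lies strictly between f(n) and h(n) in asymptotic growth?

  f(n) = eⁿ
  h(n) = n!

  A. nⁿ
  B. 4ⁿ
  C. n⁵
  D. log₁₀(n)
B

We need g(n) with eⁿ = o(g(n)) and g(n) = o(n!), i.e. O(eⁿ) ≺ g ≺ O(n!).
Check each option:
  A. nⁿ — O(nⁿ) does not grow strictly slower than h(n)
  B. 4ⁿ — O(4ⁿ) is strictly between O(eⁿ) and O(n!) ✓
  C. n⁵ — O(n⁵) does not grow strictly faster than f(n)
  D. log₁₀(n) — O(log n) does not grow strictly faster than f(n)

Only option B (4ⁿ) lies strictly between.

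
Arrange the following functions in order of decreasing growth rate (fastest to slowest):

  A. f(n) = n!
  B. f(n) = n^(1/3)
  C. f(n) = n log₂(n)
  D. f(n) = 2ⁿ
A > D > C > B

Comparing growth rates:
A = n! is O(n!)
D = 2ⁿ is O(2ⁿ)
C = n log₂(n) is O(n log n)
B = n^(1/3) is O(n^(1/3))

Therefore, the order from fastest to slowest is: A > D > C > B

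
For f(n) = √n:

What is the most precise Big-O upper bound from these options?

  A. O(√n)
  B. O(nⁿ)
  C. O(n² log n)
A

f(n) = √n is O(√n).
All listed options are valid Big-O bounds (upper bounds),
but O(√n) is the tightest (smallest valid bound).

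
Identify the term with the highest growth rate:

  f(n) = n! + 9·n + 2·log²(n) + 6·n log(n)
n!

Looking at each term:
  - n! is O(n!)
  - 9·n is O(n)
  - 2·log²(n) is O(log² n)
  - 6·n log(n) is O(n log n)

The term n! (O(n!)) grows fastest and dominates all others.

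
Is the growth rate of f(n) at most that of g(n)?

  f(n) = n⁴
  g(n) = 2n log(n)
False

f(n) = n⁴ is O(n⁴), and g(n) = 2n log(n) is O(n log n).
Since O(n⁴) grows faster than O(n log n), f(n) = O(g(n)) is false.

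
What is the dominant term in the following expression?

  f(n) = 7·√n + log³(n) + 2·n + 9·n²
9·n²

Looking at each term:
  - 7·√n is O(√n)
  - log³(n) is O(log³ n)
  - 2·n is O(n)
  - 9·n² is O(n²)

The term 9·n² (O(n²)) grows fastest and dominates all others.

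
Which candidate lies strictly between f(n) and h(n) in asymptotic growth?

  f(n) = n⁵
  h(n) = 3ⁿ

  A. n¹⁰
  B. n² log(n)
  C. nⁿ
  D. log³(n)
A

We need g(n) with n⁵ = o(g(n)) and g(n) = o(3ⁿ), i.e. O(n⁵) ≺ g ≺ O(3ⁿ).
Check each option:
  A. n¹⁰ — O(n¹⁰) is strictly between O(n⁵) and O(3ⁿ) ✓
  B. n² log(n) — O(n² log n) does not grow strictly faster than f(n)
  C. nⁿ — O(nⁿ) does not grow strictly slower than h(n)
  D. log³(n) — O(log³ n) does not grow strictly faster than f(n)

Only option A (n¹⁰) lies strictly between.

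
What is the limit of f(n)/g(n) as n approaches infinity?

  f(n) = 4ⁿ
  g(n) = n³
∞

Since 4ⁿ (O(4ⁿ)) grows faster than n³ (O(n³)),
the ratio f(n)/g(n) → ∞ as n → ∞.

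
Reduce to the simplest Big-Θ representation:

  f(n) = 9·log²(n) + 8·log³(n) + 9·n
Θ(n)

Order the terms by growth rate: 9·log²(n) ≺ 8·log³(n) ≺ 9·n.
The fastest-growing term 9·n dominates as n → ∞; dropping its constant factor gives Θ(n).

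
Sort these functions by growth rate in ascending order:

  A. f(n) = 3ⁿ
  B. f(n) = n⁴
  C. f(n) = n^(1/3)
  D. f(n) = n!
C < B < A < D

Comparing growth rates:
C = n^(1/3) is O(n^(1/3))
B = n⁴ is O(n⁴)
A = 3ⁿ is O(3ⁿ)
D = n! is O(n!)

Therefore, the order from slowest to fastest is: C < B < A < D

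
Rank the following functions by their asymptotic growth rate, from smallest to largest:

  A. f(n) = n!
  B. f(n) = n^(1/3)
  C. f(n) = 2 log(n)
C < B < A

Comparing growth rates:
C = 2 log(n) is O(log n)
B = n^(1/3) is O(n^(1/3))
A = n! is O(n!)

Therefore, the order from slowest to fastest is: C < B < A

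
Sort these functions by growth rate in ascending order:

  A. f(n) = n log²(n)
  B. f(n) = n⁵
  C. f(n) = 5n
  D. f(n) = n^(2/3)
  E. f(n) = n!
D < C < A < B < E

Comparing growth rates:
D = n^(2/3) is O(n^(2/3))
C = 5n is O(n)
A = n log²(n) is O(n log² n)
B = n⁵ is O(n⁵)
E = n! is O(n!)

Therefore, the order from slowest to fastest is: D < C < A < B < E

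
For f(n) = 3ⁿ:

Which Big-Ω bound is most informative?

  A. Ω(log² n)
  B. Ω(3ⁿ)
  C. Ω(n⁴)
B

f(n) = 3ⁿ is Ω(3ⁿ).
All listed options are valid Big-Ω bounds (lower bounds),
but Ω(3ⁿ) is the tightest (largest valid bound).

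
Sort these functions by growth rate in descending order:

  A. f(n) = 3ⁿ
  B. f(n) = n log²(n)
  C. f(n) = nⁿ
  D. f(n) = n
C > A > B > D

Comparing growth rates:
C = nⁿ is O(nⁿ)
A = 3ⁿ is O(3ⁿ)
B = n log²(n) is O(n log² n)
D = n is O(n)

Therefore, the order from fastest to slowest is: C > A > B > D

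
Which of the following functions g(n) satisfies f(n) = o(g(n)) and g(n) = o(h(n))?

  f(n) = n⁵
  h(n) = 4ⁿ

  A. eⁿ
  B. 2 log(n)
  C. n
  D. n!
A

We need g(n) with n⁵ = o(g(n)) and g(n) = o(4ⁿ), i.e. O(n⁵) ≺ g ≺ O(4ⁿ).
Check each option:
  A. eⁿ — O(eⁿ) is strictly between O(n⁵) and O(4ⁿ) ✓
  B. 2 log(n) — O(log n) does not grow strictly faster than f(n)
  C. n — O(n) does not grow strictly faster than f(n)
  D. n! — O(n!) does not grow strictly slower than h(n)

Only option A (eⁿ) lies strictly between.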